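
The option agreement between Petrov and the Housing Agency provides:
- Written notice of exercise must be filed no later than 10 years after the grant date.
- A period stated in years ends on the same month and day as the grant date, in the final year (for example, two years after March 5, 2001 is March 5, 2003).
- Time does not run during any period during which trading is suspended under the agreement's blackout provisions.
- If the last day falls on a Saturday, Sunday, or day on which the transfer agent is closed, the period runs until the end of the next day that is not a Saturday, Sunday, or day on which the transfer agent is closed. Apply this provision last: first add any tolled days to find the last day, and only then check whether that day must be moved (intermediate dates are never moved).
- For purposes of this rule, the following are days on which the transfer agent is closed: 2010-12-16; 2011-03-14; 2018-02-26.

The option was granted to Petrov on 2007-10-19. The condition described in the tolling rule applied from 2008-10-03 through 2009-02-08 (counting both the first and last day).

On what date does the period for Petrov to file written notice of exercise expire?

10 years after 2007-10-19 is October 19, 2017.
From October 3, 2008 through February 8, 2009 inclusive is 129 days; tolling adds 129 days: October 19, 2017 + 129 days = February 25, 2018.
February 25, 2018 is Sunday; February 26, 2018 is a listed holiday. The next qualifying day is February 27, 2018.

February 27, 2018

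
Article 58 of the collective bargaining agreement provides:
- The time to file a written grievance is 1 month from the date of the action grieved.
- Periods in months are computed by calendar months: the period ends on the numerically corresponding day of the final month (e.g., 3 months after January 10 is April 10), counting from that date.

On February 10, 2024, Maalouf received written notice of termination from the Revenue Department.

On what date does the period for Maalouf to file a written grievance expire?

March 10, 2024

1 month after February 10, 2024 is March 10, 2024.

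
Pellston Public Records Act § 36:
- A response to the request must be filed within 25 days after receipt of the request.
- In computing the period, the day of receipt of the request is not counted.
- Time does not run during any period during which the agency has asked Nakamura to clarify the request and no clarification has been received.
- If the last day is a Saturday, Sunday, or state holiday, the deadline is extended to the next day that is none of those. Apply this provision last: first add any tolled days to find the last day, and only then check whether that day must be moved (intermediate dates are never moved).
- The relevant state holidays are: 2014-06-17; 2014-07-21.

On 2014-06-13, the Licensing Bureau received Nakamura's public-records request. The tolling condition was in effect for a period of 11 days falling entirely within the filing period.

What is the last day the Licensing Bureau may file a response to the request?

July 22, 2014

25 days after 2014-06-13 is July 8, 2014.
Tolling adds 11 days: July 8, 2014 + 11 days = July 19, 2014.
July 19, 2014 is Saturday; July 20, 2014 is Sunday; July 21, 2014 is a listed holiday. The next qualifying day is July 22, 2014.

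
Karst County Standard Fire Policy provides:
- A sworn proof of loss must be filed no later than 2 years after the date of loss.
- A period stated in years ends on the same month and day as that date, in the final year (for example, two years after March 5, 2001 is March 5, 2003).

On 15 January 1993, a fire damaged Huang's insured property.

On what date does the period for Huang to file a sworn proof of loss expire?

2 years after 15 January 1993 is January 15, 1995.

January 15, 1995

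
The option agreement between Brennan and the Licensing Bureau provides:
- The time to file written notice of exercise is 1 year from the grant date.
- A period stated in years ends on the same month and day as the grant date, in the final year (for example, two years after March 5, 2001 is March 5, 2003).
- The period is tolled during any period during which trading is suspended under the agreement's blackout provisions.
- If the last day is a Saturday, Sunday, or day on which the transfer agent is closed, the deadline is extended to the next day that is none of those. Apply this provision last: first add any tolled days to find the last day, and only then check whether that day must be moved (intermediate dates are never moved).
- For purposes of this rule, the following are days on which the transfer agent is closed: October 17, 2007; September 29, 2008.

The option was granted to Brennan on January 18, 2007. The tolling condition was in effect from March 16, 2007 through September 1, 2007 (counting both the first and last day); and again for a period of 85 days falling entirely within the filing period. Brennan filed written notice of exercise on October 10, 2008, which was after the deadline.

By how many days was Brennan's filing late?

10 days

1 year after January 18, 2007 is January 18, 2008.
From March 16, 2007 through September 1, 2007 inclusive is 170 days; tolling adds 170 days: January 18, 2008 + 170 days = July 6, 2008.
Tolling adds 85 days: July 6, 2008 + 85 days = September 29, 2008.
September 29, 2008 is a listed holiday. The next qualifying day is September 30, 2008.
The deadline is September 30, 2008; from September 30, 2008 to October 10, 2008 is 10 days.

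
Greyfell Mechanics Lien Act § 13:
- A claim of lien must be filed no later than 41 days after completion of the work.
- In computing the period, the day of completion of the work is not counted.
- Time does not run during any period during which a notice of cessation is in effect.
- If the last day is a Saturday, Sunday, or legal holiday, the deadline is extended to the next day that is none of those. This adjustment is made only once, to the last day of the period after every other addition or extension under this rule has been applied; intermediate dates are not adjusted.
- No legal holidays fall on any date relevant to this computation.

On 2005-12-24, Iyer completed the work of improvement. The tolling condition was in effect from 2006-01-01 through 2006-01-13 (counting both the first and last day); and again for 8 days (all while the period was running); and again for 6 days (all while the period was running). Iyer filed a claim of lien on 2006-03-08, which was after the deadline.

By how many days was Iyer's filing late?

6 days

41 days after 2005-12-24 is February 3, 2006.
From January 1, 2006 through January 13, 2006 inclusive is 13 days; tolling adds 13 days: February 3, 2006 + 13 days = February 16, 2006.
Tolling adds 8 days: February 16, 2006 + 8 days = February 24, 2006.
Tolling adds 6 days: February 24, 2006 + 6 days = March 2, 2006.
March 2, 2006 is a Thursday and not a legal holiday, so no extension applies.
The deadline is March 2, 2006; from March 2, 2006 to March 8, 2006 is 6 days.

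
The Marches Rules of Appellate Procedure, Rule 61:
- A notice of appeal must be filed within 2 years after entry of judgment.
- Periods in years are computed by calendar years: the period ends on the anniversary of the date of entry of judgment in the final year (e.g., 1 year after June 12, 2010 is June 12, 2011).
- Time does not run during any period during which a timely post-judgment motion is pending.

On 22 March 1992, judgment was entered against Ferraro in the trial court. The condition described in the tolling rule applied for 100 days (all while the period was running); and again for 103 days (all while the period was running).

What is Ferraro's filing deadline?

2 years after 22 March 1992 is March 22, 1994.
Tolling adds 100 days: March 22, 1994 + 100 days = June 30, 1994.
Tolling adds 103 days: June 30, 1994 + 103 days = October 11, 1994.

October 11, 1994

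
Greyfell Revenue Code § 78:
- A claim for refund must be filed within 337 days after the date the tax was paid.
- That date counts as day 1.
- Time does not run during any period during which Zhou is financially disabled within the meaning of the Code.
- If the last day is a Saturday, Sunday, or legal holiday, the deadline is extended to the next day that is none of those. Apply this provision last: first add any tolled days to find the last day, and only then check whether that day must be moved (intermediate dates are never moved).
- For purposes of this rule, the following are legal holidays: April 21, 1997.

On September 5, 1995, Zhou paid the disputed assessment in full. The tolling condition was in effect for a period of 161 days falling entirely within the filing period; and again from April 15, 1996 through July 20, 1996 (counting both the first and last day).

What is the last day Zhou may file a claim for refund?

April 22, 1997

Counting September 5, 1995 as day 1, day 337 is August 6, 1996.
Tolling adds 161 days: August 6, 1996 + 161 days = January 14, 1997.
From April 15, 1996 through July 20, 1996 inclusive is 97 days; tolling adds 97 days: January 14, 1997 + 97 days = April 21, 1997.
April 21, 1997 is a listed holiday. The next qualifying day is April 22, 1997.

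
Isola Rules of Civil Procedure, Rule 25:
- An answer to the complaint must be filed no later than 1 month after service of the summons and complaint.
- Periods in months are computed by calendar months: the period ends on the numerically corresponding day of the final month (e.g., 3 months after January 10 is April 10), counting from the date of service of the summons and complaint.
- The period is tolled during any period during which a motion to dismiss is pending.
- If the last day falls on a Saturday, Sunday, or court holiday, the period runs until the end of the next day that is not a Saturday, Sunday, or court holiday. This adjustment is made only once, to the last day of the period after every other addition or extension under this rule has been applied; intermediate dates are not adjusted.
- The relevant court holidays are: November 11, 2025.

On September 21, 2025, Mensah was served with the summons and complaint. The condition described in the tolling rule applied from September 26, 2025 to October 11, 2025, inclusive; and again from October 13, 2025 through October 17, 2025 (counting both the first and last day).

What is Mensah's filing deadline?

1 month after September 21, 2025 is October 21, 2025.
From September 26, 2025 through October 11, 2025 inclusive is 16 days; tolling adds 16 days: October 21, 2025 + 16 days = November 6, 2025.
From October 13, 2025 through October 17, 2025 inclusive is 5 days; tolling adds 5 days: November 6, 2025 + 5 days = November 11, 2025.
November 11, 2025 is a listed holiday. The next qualifying day is November 12, 2025.

November 12, 2025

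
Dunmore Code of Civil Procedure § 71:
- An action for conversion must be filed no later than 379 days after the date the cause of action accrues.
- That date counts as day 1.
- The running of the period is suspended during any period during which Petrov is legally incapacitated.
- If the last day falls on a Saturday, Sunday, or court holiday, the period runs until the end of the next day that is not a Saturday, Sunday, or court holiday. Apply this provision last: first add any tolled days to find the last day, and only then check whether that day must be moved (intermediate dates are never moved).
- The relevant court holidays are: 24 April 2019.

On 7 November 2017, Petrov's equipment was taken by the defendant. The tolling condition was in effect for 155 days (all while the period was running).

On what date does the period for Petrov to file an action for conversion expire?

Counting 7 November 2017 as day 1, day 379 is November 20, 2018.
Tolling adds 155 days: November 20, 2018 + 155 days = April 24, 2019.
April 24, 2019 is a listed holiday. The next qualifying day is April 25, 2019.

April 25, 2019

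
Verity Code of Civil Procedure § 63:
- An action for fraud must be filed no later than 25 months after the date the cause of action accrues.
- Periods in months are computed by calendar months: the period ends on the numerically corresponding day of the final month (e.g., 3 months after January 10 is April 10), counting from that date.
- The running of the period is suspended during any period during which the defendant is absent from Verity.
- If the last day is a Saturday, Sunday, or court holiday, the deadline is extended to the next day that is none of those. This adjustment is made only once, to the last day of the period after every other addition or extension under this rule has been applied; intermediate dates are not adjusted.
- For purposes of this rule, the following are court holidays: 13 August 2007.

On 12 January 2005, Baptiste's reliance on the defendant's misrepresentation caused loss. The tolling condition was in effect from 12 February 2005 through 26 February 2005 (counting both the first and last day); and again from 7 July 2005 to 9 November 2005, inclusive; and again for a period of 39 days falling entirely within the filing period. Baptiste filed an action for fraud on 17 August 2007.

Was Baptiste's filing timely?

No

25 months after 12 January 2005 is February 12, 2007.
From February 12, 2005 through February 26, 2005 inclusive is 15 days; tolling adds 15 days: February 12, 2007 + 15 days = February 27, 2007.
From July 7, 2005 through November 9, 2005 inclusive is 126 days; tolling adds 126 days: February 27, 2007 + 126 days = July 3, 2007.
Tolling adds 39 days: July 3, 2007 + 39 days = August 11, 2007.
August 11, 2007 is Saturday; August 12, 2007 is Sunday; August 13, 2007 is a listed holiday. The next qualifying day is August 14, 2007.
The deadline is August 14, 2007; the filing on August 17, 2007 is after that date.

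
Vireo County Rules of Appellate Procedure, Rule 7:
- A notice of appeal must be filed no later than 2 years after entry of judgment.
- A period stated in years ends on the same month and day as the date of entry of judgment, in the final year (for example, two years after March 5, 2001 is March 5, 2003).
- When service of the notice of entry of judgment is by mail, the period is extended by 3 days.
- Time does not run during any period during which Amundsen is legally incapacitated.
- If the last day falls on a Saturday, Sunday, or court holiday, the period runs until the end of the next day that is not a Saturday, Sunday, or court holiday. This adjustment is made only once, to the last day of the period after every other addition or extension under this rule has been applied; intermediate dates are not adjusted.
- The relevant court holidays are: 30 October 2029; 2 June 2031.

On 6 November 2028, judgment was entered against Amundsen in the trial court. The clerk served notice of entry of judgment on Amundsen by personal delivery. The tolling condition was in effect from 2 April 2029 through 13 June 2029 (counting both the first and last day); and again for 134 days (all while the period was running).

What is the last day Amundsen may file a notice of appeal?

June 3, 2031

2 years after 6 November 2028 is November 6, 2030.
Service was not by mail, so no mail extension applies.
From April 2, 2029 through June 13, 2029 inclusive is 73 days; tolling adds 73 days: November 6, 2030 + 73 days = January 18, 2031.
Tolling adds 134 days: January 18, 2031 + 134 days = June 1, 2031.
June 1, 2031 is Sunday; June 2, 2031 is a listed holiday. The next qualifying day is June 3, 2031.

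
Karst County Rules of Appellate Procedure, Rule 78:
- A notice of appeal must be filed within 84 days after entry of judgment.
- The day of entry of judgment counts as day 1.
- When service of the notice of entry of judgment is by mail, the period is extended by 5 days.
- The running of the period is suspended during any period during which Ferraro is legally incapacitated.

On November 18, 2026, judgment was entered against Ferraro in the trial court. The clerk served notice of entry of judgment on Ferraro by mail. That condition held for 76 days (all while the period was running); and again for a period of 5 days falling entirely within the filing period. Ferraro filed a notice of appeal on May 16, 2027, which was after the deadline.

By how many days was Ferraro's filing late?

Counting November 18, 2026 as day 1, day 84 is February 9, 2027.
Service was by mail, adding 5 days: February 9, 2027 + 5 days = February 14, 2027.
Tolling adds 76 days: February 14, 2027 + 76 days = May 1, 2027.
Tolling adds 5 days: May 1, 2027 + 5 days = May 6, 2027.
The deadline is May 6, 2027; from May 6, 2027 to May 16, 2027 is 10 days.

10 days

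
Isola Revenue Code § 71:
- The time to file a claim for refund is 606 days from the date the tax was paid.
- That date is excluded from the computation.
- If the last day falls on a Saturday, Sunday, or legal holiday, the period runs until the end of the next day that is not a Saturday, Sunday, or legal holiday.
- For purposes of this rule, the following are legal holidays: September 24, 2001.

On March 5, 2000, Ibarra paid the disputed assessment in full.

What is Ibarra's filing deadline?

606 days after March 5, 2000 is November 1, 2001.
November 1, 2001 is a Thursday and not a legal holiday, so no extension applies.

November 1, 2001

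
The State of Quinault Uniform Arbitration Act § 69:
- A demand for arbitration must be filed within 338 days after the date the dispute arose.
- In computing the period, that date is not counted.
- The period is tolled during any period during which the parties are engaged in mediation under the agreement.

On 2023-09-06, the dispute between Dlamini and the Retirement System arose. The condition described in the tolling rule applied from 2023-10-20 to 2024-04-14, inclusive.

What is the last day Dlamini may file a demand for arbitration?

338 days after 2023-09-06 is August 9, 2024.
From October 20, 2023 through April 14, 2024 inclusive is 178 days; tolling adds 178 days: August 9, 2024 + 178 days = February 3, 2025.

February 3, 2025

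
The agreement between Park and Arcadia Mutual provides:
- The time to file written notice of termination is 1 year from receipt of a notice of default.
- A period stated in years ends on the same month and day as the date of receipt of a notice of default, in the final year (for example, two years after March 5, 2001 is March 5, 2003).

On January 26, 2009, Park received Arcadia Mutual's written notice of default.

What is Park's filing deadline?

1 year after January 26, 2009 is January 26, 2010.

January 26, 2010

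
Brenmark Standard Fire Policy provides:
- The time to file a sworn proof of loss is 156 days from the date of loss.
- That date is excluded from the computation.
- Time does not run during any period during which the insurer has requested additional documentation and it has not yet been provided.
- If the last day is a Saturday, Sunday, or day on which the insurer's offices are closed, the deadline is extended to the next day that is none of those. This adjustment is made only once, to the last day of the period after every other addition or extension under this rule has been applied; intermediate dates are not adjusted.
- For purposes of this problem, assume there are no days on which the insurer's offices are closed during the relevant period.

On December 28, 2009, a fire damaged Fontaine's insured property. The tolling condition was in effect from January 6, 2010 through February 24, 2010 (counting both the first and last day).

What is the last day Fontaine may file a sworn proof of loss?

156 days after December 28, 2009 is June 2, 2010.
From January 6, 2010 through February 24, 2010 inclusive is 50 days; tolling adds 50 days: June 2, 2010 + 50 days = July 22, 2010.
July 22, 2010 is a Thursday and not a day on which the insurer's offices are closed, so no extension applies.

July 22, 2010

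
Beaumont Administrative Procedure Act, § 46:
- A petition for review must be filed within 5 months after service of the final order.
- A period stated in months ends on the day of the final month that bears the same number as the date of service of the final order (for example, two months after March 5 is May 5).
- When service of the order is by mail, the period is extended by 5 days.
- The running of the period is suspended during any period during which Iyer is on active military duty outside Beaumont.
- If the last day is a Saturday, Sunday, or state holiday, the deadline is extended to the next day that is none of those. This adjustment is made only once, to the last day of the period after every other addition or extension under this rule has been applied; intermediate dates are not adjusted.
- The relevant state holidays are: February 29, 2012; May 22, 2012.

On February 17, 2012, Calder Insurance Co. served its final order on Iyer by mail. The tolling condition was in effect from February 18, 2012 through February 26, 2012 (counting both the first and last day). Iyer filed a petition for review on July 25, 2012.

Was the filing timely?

Yes

5 months after February 17, 2012 is July 17, 2012.
Service was by mail, adding 5 days: July 17, 2012 + 5 days = July 22, 2012.
From February 18, 2012 through February 26, 2012 inclusive is 9 days; tolling adds 9 days: July 22, 2012 + 9 days = July 31, 2012.
July 31, 2012 is a Tuesday and not a state holiday, so no extension applies.
The deadline is July 31, 2012; the filing on July 25, 2012 is on or before that date.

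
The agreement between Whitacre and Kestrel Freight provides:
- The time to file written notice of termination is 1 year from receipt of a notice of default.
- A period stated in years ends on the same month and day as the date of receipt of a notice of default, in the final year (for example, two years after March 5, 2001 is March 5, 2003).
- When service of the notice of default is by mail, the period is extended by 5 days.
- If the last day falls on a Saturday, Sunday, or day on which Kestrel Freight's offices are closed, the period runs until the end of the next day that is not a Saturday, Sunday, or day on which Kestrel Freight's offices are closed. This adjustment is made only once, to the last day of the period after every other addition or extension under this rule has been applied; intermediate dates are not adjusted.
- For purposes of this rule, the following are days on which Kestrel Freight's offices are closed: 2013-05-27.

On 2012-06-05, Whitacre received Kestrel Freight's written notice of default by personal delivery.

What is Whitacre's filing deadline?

1 year after 2012-06-05 is June 5, 2013.
Service was not by mail, so no mail extension applies.
June 5, 2013 is a Wednesday and not a day on which Kestrel Freight's offices are closed, so no extension applies.

June 5, 2013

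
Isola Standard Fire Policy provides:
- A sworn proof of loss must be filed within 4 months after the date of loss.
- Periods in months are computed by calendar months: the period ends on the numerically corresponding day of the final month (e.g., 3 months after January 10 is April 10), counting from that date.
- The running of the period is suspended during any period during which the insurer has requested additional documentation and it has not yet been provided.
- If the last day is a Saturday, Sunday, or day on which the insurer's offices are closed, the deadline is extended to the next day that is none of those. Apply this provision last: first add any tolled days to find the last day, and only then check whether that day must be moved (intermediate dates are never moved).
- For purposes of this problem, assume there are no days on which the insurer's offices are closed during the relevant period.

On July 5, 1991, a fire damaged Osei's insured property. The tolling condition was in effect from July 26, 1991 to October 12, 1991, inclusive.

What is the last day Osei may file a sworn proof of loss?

4 months after July 5, 1991 is November 5, 1991.
From July 26, 1991 through October 12, 1991 inclusive is 79 days; tolling adds 79 days: November 5, 1991 + 79 days = January 23, 1992.
January 23, 1992 is a Thursday and not a day on which the insurer's offices are closed, so no extension applies.

January 23, 1992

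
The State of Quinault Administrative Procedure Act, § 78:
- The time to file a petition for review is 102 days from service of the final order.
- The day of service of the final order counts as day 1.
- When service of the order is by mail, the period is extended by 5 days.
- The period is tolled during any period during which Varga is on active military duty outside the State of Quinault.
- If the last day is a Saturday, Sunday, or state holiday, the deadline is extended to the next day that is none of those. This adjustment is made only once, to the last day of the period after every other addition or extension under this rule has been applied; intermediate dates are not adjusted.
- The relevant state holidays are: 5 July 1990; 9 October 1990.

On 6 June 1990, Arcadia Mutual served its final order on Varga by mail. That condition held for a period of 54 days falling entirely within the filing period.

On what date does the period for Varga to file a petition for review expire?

Counting 6 June 1990 as day 1, day 102 is September 15, 1990.
Service was by mail, adding 5 days: September 15, 1990 + 5 days = September 20, 1990.
Tolling adds 54 days: September 20, 1990 + 54 days = November 13, 1990.
November 13, 1990 is a Tuesday and not a state holiday, so no extension applies.

November 13, 1990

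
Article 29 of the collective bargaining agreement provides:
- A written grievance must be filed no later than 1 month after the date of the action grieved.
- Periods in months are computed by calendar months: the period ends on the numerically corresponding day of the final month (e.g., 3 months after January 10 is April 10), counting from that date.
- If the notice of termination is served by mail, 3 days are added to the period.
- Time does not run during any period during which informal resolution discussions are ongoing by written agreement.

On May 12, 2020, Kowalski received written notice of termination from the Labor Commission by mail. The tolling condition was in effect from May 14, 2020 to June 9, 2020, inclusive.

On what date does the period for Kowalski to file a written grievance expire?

July 12, 2020

1 month after May 12, 2020 is June 12, 2020.
Service was by mail, adding 3 days: June 12, 2020 + 3 days = June 15, 2020.
From May 14, 2020 through June 9, 2020 inclusive is 27 days; tolling adds 27 days: June 15, 2020 + 27 days = July 12, 2020.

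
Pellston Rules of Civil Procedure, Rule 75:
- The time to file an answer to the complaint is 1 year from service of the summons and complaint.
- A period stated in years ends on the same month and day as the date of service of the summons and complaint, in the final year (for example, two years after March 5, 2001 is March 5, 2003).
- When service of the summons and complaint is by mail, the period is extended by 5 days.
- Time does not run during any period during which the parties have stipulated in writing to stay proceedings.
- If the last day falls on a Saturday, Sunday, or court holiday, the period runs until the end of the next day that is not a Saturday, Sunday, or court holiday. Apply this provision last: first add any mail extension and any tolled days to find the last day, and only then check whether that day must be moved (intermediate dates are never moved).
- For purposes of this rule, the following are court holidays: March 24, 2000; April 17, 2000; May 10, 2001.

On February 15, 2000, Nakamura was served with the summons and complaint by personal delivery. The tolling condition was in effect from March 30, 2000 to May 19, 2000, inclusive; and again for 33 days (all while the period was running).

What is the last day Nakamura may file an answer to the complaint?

May 11, 2001

1 year after February 15, 2000 is February 15, 2001.
Service was not by mail, so no mail extension applies.
From March 30, 2000 through May 19, 2000 inclusive is 51 days; tolling adds 51 days: February 15, 2001 + 51 days = April 7, 2001.
Tolling adds 33 days: April 7, 2001 + 33 days = May 10, 2001.
May 10, 2001 is a listed holiday. The next qualifying day is May 11, 2001.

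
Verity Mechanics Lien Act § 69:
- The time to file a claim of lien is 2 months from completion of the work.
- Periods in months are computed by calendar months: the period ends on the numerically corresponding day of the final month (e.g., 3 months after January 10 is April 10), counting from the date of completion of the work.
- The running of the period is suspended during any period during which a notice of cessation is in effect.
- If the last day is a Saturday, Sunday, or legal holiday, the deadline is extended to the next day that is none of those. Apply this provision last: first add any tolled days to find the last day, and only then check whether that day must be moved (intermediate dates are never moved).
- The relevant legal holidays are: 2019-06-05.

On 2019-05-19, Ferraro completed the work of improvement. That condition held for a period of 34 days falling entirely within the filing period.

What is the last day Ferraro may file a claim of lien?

August 22, 2019

2 months after 2019-05-19 is July 19, 2019.
Tolling adds 34 days: July 19, 2019 + 34 days = August 22, 2019.
August 22, 2019 is a Thursday and not a legal holiday, so no extension applies.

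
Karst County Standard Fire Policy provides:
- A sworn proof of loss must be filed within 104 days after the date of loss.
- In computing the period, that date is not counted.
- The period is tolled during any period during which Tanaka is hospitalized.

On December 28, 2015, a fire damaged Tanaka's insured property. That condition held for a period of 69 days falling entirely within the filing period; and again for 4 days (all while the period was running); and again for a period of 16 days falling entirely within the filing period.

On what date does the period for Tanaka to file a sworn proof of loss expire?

104 days after December 28, 2015 is April 10, 2016.
Tolling adds 69 days: April 10, 2016 + 69 days = June 18, 2016.
Tolling adds 4 days: June 18, 2016 + 4 days = June 22, 2016.
Tolling adds 16 days: June 22, 2016 + 16 days = July 8, 2016.

July 8, 2016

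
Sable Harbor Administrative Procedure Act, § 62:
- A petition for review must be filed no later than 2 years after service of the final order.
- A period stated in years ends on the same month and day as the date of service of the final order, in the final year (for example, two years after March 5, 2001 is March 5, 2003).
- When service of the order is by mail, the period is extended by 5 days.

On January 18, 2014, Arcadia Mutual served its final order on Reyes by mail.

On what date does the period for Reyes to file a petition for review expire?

January 23, 2016

2 years after January 18, 2014 is January 18, 2016.
Service was by mail, adding 5 days: January 18, 2016 + 5 days = January 23, 2016.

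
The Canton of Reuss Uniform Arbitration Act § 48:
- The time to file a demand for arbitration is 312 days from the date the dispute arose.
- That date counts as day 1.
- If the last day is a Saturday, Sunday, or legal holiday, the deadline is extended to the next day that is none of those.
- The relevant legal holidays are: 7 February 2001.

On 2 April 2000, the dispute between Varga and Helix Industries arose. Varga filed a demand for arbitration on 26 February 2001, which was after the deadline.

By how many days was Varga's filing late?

18 days

Counting 2 April 2000 as day 1, day 312 is February 7, 2001.
February 7, 2001 is a listed holiday. The next qualifying day is February 8, 2001.
The deadline is February 8, 2001; from February 8, 2001 to February 26, 2001 is 18 days.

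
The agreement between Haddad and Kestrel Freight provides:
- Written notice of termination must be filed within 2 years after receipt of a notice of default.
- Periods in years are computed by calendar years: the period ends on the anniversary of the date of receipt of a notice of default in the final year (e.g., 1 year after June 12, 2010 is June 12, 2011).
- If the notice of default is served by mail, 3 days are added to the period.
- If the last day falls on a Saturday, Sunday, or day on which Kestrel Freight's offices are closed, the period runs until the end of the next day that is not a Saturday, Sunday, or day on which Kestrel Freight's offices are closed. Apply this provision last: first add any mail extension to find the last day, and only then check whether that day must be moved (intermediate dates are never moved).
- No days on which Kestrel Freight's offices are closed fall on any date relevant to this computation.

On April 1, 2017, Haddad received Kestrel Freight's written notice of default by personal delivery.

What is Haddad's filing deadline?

April 1, 2019

2 years after April 1, 2017 is April 1, 2019.
Service was not by mail, so no mail extension applies.
April 1, 2019 is a Monday and not a day on which Kestrel Freight's offices are closed, so no extension applies.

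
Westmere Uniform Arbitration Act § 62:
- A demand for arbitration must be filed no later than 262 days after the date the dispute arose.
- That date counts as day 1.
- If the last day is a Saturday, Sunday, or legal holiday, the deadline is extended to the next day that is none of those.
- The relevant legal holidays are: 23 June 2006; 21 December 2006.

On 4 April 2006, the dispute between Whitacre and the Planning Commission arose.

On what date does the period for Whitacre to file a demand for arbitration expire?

December 22, 2006

Counting 4 April 2006 as day 1, day 262 is December 21, 2006.
December 21, 2006 is a listed holiday. The next qualifying day is December 22, 2006.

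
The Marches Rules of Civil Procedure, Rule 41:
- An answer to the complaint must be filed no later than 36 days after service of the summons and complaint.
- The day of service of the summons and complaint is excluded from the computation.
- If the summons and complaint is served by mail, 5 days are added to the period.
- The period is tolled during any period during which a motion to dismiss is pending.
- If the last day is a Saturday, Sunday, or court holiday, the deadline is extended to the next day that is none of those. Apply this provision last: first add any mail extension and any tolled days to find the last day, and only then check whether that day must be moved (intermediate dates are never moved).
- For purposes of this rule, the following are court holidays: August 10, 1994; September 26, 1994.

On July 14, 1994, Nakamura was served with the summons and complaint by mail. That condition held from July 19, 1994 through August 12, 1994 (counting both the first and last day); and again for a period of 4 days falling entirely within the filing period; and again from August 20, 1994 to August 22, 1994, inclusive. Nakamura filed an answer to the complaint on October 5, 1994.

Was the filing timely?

No

36 days after July 14, 1994 is August 19, 1994.
Service was by mail, adding 5 days: August 19, 1994 + 5 days = August 24, 1994.
From July 19, 1994 through August 12, 1994 inclusive is 25 days; tolling adds 25 days: August 24, 1994 + 25 days = September 18, 1994.
Tolling adds 4 days: September 18, 1994 + 4 days = September 22, 1994.
From August 20, 1994 through August 22, 1994 inclusive is 3 days; tolling adds 3 days: September 22, 1994 + 3 days = September 25, 1994.
September 25, 1994 is Sunday; September 26, 1994 is a listed holiday. The next qualifying day is September 27, 1994.
The deadline is September 27, 1994; the filing on October 5, 1994 is after that date.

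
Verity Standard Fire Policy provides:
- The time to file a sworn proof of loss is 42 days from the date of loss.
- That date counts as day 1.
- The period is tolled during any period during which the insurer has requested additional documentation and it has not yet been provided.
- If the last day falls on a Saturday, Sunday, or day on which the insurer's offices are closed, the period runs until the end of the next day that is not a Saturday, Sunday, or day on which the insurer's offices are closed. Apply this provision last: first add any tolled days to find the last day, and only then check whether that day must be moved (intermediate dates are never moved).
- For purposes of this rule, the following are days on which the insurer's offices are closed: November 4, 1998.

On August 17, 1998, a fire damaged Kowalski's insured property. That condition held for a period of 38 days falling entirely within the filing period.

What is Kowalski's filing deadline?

Counting August 17, 1998 as day 1, day 42 is September 27, 1998.
Tolling adds 38 days: September 27, 1998 + 38 days = November 4, 1998.
November 4, 1998 is a listed holiday. The next qualifying day is November 5, 1998.

November 5, 1998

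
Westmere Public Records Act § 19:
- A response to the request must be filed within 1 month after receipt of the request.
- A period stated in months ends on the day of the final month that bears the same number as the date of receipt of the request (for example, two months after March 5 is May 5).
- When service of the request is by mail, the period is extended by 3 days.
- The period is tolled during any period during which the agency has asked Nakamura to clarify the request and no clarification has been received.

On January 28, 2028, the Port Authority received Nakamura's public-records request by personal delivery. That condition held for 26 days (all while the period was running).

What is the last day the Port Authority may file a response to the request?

1 month after January 28, 2028 is February 28, 2028.
Service was not by mail, so no mail extension applies.
Tolling adds 26 days: February 28, 2028 + 26 days = March 25, 2028.

March 25, 2028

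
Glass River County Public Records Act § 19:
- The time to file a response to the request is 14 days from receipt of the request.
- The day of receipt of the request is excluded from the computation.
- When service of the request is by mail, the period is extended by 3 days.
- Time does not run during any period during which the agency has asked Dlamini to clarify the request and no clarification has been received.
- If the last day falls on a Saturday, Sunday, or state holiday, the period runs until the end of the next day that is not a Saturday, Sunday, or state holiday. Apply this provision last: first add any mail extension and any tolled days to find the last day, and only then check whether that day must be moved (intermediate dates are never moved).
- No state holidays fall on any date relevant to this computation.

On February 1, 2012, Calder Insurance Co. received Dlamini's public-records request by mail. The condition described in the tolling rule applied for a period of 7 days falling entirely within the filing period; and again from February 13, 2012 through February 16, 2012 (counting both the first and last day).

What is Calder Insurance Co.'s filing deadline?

February 29, 2012

14 days after February 1, 2012 is February 15, 2012.
Service was by mail, adding 3 days: February 15, 2012 + 3 days = February 18, 2012.
Tolling adds 7 days: February 18, 2012 + 7 days = February 25, 2012.
From February 13, 2012 through February 16, 2012 inclusive is 4 days; tolling adds 4 days: February 25, 2012 + 4 days = February 29, 2012.
February 29, 2012 is a Wednesday and not a state holiday, so no extension applies.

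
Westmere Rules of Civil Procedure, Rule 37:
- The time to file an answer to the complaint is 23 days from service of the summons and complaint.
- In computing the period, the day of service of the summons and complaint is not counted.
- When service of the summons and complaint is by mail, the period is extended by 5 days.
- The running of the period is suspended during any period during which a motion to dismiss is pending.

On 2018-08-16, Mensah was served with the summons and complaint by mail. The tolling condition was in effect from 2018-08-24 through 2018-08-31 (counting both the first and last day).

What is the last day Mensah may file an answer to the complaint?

23 days after 2018-08-16 is September 8, 2018.
Service was by mail, adding 5 days: September 8, 2018 + 5 days = September 13, 2018.
From August 24, 2018 through August 31, 2018 inclusive is 8 days; tolling adds 8 days: September 13, 2018 + 8 days = September 21, 2018.

September 21, 2018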